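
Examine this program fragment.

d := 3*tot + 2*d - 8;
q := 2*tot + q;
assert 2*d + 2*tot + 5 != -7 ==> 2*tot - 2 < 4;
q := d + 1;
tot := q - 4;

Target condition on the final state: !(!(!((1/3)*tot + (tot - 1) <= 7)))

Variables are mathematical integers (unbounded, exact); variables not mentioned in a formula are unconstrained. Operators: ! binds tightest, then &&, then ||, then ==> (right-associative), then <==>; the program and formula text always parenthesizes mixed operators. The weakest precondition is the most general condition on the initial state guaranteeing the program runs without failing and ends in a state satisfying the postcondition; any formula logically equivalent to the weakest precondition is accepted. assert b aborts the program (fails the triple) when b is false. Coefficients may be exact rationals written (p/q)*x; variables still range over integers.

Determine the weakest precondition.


Working backward. After the program, the postcondition !(!(!((1/3)*tot + (tot - 1) <= 7))) must hold; in canonical form it is !((4/3)*tot <= 8).
Before tot := q - 4: !((4/3)*q <= 40/3)
Before q := d + 1: !((4/3)*d <= 12)
Before assert 2*d + 2*tot + 5 != -7 ==> 2*tot - 2 < 4: (2*d + 2*tot != -12 ==> 2*tot < 6) && (!((4/3)*d <= 12))
Before q := 2*tot + q: (2*d + 2*tot != -12 ==> 2*tot < 6) && (!((4/3)*d <= 12))
Before d := 3*tot + 2*d - 8: (4*d + 8*tot != 4 ==> 2*tot < 6) && (!((8/3)*d + 4*tot <= 68/3))
Answer: WP = (4*d + 8*tot != 4 ==> 2*tot < 6) && (!((8/3)*d + 4*tot <= 68/3))


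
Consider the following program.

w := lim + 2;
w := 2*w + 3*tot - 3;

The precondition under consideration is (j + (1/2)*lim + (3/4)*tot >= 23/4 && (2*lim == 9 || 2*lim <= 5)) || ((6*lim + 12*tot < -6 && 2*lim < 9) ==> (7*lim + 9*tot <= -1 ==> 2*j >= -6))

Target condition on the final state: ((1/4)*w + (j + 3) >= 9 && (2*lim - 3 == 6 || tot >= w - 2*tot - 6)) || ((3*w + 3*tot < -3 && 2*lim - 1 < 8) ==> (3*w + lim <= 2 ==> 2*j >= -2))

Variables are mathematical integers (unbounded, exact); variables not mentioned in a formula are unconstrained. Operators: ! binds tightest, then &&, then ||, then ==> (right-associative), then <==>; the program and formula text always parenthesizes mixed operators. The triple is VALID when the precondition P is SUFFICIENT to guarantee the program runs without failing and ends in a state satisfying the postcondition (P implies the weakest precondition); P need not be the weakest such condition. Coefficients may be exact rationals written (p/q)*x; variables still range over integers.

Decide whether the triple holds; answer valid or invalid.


Working backward. After the program, the postcondition ((1/4)*w + (j + 3) >= 9 && (2*lim - 3 == 6 || tot >= w - 2*tot - 6)) || ((3*w + 3*tot < -3 && 2*lim - 1 < 8) ==> (3*w + lim <= 2 ==> 2*j >= -2)) must hold; in canonical form it is (j + (1/4)*w >= 6 && (2*lim == 9 || 3*tot >= w - 6)) || ((3*tot + 3*w < -3 && 2*lim < 9) ==> (lim + 3*w <= 2 ==> 2*j >= -2)).
Before w := 2*w + 3*tot - 3: (j + (3/4)*tot + (1/2)*w >= 27/4 && (2*lim == 9 || 2*w <= 9)) || ((12*tot + 6*w < 6 && 2*lim < 9) ==> (lim + 9*tot + 6*w <= 11 ==> 2*j >= -2))
Before w := lim + 2: (j + (1/2)*lim + (3/4)*tot >= 23/4 && (2*lim == 9 || 2*lim <= 5)) || ((6*lim + 12*tot < -6 && 2*lim < 9) ==> (7*lim + 9*tot <= -1 ==> 2*j >= -2))
The weakest precondition is (j + (1/2)*lim + (3/4)*tot >= 23/4 && (2*lim == 9 || 2*lim <= 5)) || ((6*lim + 12*tot < -6 && 2*lim < 9) ==> (7*lim + 9*tot <= -1 ==> 2*j >= -2)).
Check whether (j + (1/2)*lim + (3/4)*tot >= 23/4 && (2*lim == 9 || 2*lim <= 5)) || ((6*lim + 12*tot < -6 && 2*lim < 9) ==> (7*lim + 9*tot <= -1 ==> 2*j >= -6)) implies it.
Countermodel: at the initial state j = -2, lim = 3, tot = -3, the precondition holds but the weakest precondition fails.
Answer: invalid


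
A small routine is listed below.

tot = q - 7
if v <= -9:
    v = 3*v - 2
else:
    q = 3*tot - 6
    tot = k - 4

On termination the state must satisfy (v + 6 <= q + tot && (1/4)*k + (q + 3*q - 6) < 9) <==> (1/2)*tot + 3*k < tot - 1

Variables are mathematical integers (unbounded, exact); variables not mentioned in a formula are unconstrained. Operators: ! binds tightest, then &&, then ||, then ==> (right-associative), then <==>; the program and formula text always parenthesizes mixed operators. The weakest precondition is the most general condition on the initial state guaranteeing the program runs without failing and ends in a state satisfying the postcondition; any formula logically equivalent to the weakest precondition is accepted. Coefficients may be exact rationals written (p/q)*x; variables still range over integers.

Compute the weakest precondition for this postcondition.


Working backward. After the program, the postcondition (v + 6 <= q + tot && (1/4)*k + (q + 3*q - 6) < 9) <==> (1/2)*tot + 3*k < tot - 1 must hold; in canonical form it is (v <= q + tot - 6 && (1/4)*k + 4*q < 15) <==> 3*k < (1/2)*tot - 1.
Then branch requires (3*v <= q + tot - 4 && (1/4)*k + 4*q < 15) <==> 3*k < (1/2)*tot - 1; else branch requires (v <= k + 3*tot - 16 && (1/4)*k + 12*tot < 39) <==> (5/2)*k < -3.
Before the if: (v <= -9 ==> ((3*v <= q + tot - 4 && (1/4)*k + 4*q < 15) <==> 3*k < (1/2)*tot - 1)) && ((!(v <= -9)) ==> ((v <= k + 3*tot - 16 && (1/4)*k + 12*tot < 39) <==> (5/2)*k < -3))
Before tot := q - 7: (v <= -9 ==> ((3*v <= 2*q - 11 && (1/4)*k + 4*q < 15) <==> 3*k < (1/2)*q - 9/2)) && ((!(v <= -9)) ==> ((v <= k + 3*q - 37 && (1/4)*k + 12*q < 123) <==> (5/2)*k < -3))
Answer: WP = (v <= -9 ==> ((3*v <= 2*q - 11 && (1/4)*k + 4*q < 15) <==> 3*k < (1/2)*q - 9/2)) && ((!(v <= -9)) ==> ((v <= k + 3*q - 37 && (1/4)*k + 12*q < 123) <==> (5/2)*k < -3))


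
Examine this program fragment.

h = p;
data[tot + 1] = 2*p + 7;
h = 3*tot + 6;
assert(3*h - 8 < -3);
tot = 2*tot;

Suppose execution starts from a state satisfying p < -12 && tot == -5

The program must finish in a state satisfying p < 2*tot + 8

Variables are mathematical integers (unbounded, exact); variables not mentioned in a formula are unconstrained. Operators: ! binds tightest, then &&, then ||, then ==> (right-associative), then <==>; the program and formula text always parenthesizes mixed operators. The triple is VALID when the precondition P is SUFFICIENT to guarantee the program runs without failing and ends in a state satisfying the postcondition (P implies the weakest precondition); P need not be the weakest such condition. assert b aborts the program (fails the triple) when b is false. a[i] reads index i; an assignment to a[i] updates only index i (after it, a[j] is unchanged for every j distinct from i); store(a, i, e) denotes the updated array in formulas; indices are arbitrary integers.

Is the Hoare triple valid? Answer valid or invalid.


Working backward. After the program, p < 2*tot + 8 must hold.
Before tot := 2*tot: p < 4*tot + 8
Before assert 3*h - 8 < -3: 3*h < 5 && p < 4*tot + 8
Before h := 3*tot + 6: 9*tot < -13 && p < 4*tot + 8
Before data[tot + 1] := 2*p + 7: 9*tot < -13 && p < 4*tot + 8
Before h := p: 9*tot < -13 && p < 4*tot + 8
The weakest precondition is 9*tot < -13 && p < 4*tot + 8.
Check whether p < -12 && tot == -5 implies it.
Every state satisfying the precondition satisfies the weakest precondition: the implication holds.
Answer: valid


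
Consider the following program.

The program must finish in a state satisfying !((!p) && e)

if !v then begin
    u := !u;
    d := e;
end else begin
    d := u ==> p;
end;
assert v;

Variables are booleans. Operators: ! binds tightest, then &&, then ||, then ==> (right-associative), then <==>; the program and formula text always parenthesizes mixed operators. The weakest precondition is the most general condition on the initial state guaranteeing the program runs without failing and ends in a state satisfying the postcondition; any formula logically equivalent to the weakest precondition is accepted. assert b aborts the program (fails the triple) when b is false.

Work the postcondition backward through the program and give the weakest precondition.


Working backward. After the program, !((!p) && e) must hold.
Before assert v: v && (!((!p) && e))
Then branch requires v && (!((!p) && e)); else branch requires v && (!((!p) && e)).
Before the if: ((!v) ==> (v && (!((!p) && e)))) && (v ==> (v && (!((!p) && e))))
Answer: WP = ((!v) ==> (v && (!((!p) && e)))) && (v ==> (v && (!((!p) && e))))


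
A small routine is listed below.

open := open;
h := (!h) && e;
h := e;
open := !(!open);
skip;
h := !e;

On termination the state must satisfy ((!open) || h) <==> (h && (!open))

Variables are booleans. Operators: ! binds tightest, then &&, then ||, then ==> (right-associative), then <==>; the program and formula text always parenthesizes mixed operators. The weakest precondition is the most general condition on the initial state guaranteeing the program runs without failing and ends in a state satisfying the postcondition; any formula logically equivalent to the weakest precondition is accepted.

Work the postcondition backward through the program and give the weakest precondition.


Working backward. After the program, ((!open) || h) <==> (h && (!open)) must hold.
Before h := !e: ((!open) || (!e)) <==> ((!e) && (!open))
Before skip: ((!open) || (!e)) <==> ((!e) && (!open))
Before open := !(!open): ((!open) || (!e)) <==> ((!e) && (!open))
Before h := e: ((!open) || (!e)) <==> ((!e) && (!open))
Before h := (!h) && e: ((!open) || (!e)) <==> ((!e) && (!open))
Before open := open: ((!open) || (!e)) <==> ((!e) && (!open))
Answer: WP = ((!open) || (!e)) <==> ((!e) && (!open))


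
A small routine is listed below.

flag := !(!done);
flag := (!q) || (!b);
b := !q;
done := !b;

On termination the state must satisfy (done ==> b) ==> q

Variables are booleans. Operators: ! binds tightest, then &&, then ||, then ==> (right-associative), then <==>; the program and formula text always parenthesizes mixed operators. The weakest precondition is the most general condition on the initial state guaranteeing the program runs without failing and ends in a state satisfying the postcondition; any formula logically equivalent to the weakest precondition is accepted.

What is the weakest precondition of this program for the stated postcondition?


Working backward. After the program, (done ==> b) ==> q must hold.
Before done := !b: ((!b) ==> b) ==> q
Before b := !q: (q ==> (!q)) ==> q
Before flag := (!q) || (!b): (q ==> (!q)) ==> q
Before flag := !(!done): (q ==> (!q)) ==> q
Answer: WP = (q ==> (!q)) ==> q


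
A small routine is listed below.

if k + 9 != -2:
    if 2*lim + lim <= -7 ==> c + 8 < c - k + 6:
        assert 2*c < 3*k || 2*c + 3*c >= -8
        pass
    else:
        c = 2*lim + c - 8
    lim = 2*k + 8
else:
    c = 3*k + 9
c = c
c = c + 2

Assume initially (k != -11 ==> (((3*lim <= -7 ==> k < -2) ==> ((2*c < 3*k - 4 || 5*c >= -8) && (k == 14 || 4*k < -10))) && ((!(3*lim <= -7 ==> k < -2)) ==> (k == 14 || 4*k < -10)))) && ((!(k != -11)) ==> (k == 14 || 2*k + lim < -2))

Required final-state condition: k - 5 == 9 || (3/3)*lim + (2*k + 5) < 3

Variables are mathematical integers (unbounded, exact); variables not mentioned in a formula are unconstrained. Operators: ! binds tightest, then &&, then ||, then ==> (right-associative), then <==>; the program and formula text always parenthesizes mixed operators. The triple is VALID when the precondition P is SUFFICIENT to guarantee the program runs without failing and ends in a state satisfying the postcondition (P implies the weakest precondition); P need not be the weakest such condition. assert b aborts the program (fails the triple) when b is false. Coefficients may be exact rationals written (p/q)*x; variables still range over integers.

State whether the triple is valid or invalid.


Working backward. After the program, the postcondition k - 5 == 9 || (3/3)*lim + (2*k + 5) < 3 must hold; in canonical form it is k == 14 || 2*k + lim < -2.
Before c := c + 2: k == 14 || 2*k + lim < -2
Before c := c: k == 14 || 2*k + lim < -2
Then branch requires ((3*lim <= -7 ==> k < -2) ==> ((2*c < 3*k || 5*c >= -8) && (k == 14 || 4*k < -10))) && ((!(3*lim <= -7 ==> k < -2)) ==> (k == 14 || 4*k < -10)); else branch requires k == 14 || 2*k + lim < -2.
Before the if: (k != -11 ==> (((3*lim <= -7 ==> k < -2) ==> ((2*c < 3*k || 5*c >= -8) && (k == 14 || 4*k < -10))) && ((!(3*lim <= -7 ==> k < -2)) ==> (k == 14 || 4*k < -10)))) && ((!(k != -11)) ==> (k == 14 || 2*k + lim < -2))
The weakest precondition is (k != -11 ==> (((3*lim <= -7 ==> k < -2) ==> ((2*c < 3*k || 5*c >= -8) && (k == 14 || 4*k < -10))) && ((!(3*lim <= -7 ==> k < -2)) ==> (k == 14 || 4*k < -10)))) && ((!(k != -11)) ==> (k == 14 || 2*k + lim < -2)).
Check whether (k != -11 ==> (((3*lim <= -7 ==> k < -2) ==> ((2*c < 3*k - 4 || 5*c >= -8) && (k == 14 || 4*k < -10))) && ((!(3*lim <= -7 ==> k < -2)) ==> (k == 14 || 4*k < -10)))) && ((!(k != -11)) ==> (k == 14 || 2*k + lim < -2)) implies it.
Every state satisfying the precondition satisfies the weakest precondition: the implication holds.
Answer: valid


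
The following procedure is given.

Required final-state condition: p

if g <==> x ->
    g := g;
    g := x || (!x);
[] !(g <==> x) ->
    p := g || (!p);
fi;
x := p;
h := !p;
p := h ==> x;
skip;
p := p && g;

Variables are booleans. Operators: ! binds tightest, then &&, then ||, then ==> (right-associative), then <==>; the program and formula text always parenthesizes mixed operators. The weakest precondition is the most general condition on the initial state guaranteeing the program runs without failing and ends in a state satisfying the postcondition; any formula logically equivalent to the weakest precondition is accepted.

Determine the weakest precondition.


Working backward. After the program, p must hold.
Before p := p && g: p && g
Before skip: p && g
Before p := h ==> x: (h ==> x) && g
Before h := !p: ((!p) ==> x) && g
Before x := p: ((!p) ==> p) && g
Then branch requires (!p) ==> p; else branch requires ((!(g || (!p))) ==> (g || (!p))) && g.
Before the if: ((g <==> x) ==> ((!p) ==> p)) && ((!(g <==> x)) ==> (((!(g || (!p))) ==> (g || (!p))) && g))
Answer: WP = ((g <==> x) ==> ((!p) ==> p)) && ((!(g <==> x)) ==> (((!(g || (!p))) ==> (g || (!p))) && g))


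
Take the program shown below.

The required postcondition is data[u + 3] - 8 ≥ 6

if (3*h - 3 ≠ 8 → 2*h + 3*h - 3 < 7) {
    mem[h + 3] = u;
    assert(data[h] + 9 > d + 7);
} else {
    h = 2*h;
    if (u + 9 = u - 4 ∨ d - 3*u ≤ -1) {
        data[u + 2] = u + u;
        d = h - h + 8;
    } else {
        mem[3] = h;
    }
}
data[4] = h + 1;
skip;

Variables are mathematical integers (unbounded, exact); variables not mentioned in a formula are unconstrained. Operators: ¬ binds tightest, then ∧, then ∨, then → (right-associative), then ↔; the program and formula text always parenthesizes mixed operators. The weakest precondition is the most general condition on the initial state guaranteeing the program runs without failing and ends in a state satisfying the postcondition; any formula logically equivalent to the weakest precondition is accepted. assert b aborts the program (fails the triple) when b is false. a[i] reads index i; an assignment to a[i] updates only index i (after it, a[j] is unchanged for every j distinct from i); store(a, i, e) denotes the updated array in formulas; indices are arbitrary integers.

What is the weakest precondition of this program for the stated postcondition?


Working backward. After the program, the postcondition data[u + 3] - 8 ≥ 6 must hold; in canonical form it is data[u + 3] ≥ 14.
Before skip: data[u + 3] ≥ 14
Before data[4] := h + 1: store(data, 4, h + 1)[u + 3] ≥ 14
Then branch requires data[h] > d - 2 ∧ store(data, 4, h + 1)[u + 3] ≥ 14; else branch requires (d ≤ 3*u - 1 → store(store(data, u + 2, 2*u), 4, 2*h + 1)[u + 3] ≥ 14) ∧ ((¬(d ≤ 3*u - 1)) → store(data, 4, 2*h + 1)[u + 3] ≥ 14).
Before the if: ((3*h ≠ 11 → 5*h < 10) → (data[h] > d - 2 ∧ store(data, 4, h + 1)[u + 3] ≥ 14)) ∧ ((¬(3*h ≠ 11 → 5*h < 10)) → ((d ≤ 3*u - 1 → store(store(data, u + 2, 2*u), 4, 2*h + 1)[u + 3] ≥ 14) ∧ ((¬(d ≤ 3*u - 1)) → store(data, 4, 2*h + 1)[u + 3] ≥ 14)))
Answer: WP = ((3*h ≠ 11 → 5*h < 10) → (data[h] > d - 2 ∧ store(data, 4, h + 1)[u + 3] ≥ 14)) ∧ ((¬(3*h ≠ 11 → 5*h < 10)) → ((d ≤ 3*u - 1 → store(store(data, u + 2, 2*u), 4, 2*h + 1)[u + 3] ≥ 14) ∧ ((¬(d ≤ 3*u - 1)) → store(data, 4, 2*h + 1)[u + 3] ≥ 14)))


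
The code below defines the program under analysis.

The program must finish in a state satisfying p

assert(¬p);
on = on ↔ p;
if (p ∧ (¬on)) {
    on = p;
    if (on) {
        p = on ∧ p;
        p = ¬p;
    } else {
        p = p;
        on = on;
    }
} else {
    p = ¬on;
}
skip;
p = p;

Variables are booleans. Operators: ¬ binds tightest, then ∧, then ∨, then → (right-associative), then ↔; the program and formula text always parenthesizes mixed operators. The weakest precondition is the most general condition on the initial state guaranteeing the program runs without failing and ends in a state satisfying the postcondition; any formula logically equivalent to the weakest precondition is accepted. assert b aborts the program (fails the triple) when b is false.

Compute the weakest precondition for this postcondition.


Working backward. After the program, p must hold.
Before p := p: p
Before skip: p
Then branch requires (p → (¬p)) ∧ ((¬p) → p); else branch requires ¬on.
Before the if: ((p ∧ (¬on)) → ((p → (¬p)) ∧ ((¬p) → p))) ∧ ((¬(p ∧ (¬on))) → (¬on))
Before on := on ↔ p: ((p ∧ (¬(on ↔ p))) → ((p → (¬p)) ∧ ((¬p) → p))) ∧ ((¬(p ∧ (¬(on ↔ p)))) → (¬(on ↔ p)))
Before assert ¬p: (¬p) ∧ ((p ∧ (¬(on ↔ p))) → ((p → (¬p)) ∧ ((¬p) → p))) ∧ ((¬(p ∧ (¬(on ↔ p)))) → (¬(on ↔ p)))
Answer: WP = (¬p) ∧ ((p ∧ (¬(on ↔ p))) → ((p → (¬p)) ∧ ((¬p) → p))) ∧ ((¬(p ∧ (¬(on ↔ p)))) → (¬(on ↔ p)))


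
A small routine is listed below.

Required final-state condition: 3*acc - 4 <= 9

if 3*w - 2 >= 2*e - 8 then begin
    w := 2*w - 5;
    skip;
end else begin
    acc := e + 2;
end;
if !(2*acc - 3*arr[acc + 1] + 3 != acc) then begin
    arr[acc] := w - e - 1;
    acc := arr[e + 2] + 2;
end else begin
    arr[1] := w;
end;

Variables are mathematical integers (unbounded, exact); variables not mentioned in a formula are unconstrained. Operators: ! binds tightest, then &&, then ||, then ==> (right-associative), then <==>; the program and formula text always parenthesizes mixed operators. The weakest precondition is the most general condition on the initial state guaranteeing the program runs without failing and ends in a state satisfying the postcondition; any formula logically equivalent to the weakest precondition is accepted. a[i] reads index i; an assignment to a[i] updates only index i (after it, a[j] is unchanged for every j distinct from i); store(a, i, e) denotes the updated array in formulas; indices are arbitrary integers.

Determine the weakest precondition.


Working backward. After the program, the postcondition 3*acc - 4 <= 9 must hold; in canonical form it is 3*acc <= 13.
Then branch requires 3*store(arr, acc, -e + w - 1)[e + 2] <= 7; else branch requires 3*acc <= 13.
Before the if: ((!(acc != 3*arr[acc + 1] - 3)) ==> 3*store(arr, acc, -e + w - 1)[e + 2] <= 7) && (acc != 3*arr[acc + 1] - 3 ==> 3*acc <= 13)
Then branch requires ((!(acc != 3*arr[acc + 1] - 3)) ==> 3*store(arr, acc, -e + 2*w - 6)[e + 2] <= 7) && (acc != 3*arr[acc + 1] - 3 ==> 3*acc <= 13); else branch requires ((!(e != 3*arr[e + 3] - 5)) ==> 3*store(arr, e + 2, -e + w - 1)[e + 2] <= 7) && (e != 3*arr[e + 3] - 5 ==> 3*e <= 7).
Before the if: (3*w >= 2*e - 6 ==> (((!(acc != 3*arr[acc + 1] - 3)) ==> 3*store(arr, acc, -e + 2*w - 6)[e + 2] <= 7) && (acc != 3*arr[acc + 1] - 3 ==> 3*acc <= 13))) && ((!(3*w >= 2*e - 6)) ==> (((!(e != 3*arr[e + 3] - 5)) ==> 3*store(arr, e + 2, -e + w - 1)[e + 2] <= 7) && (e != 3*arr[e + 3] - 5 ==> 3*e <= 7)))
Answer: WP = (3*w >= 2*e - 6 ==> (((!(acc != 3*arr[acc + 1] - 3)) ==> 3*store(arr, acc, -e + 2*w - 6)[e + 2] <= 7) && (acc != 3*arr[acc + 1] - 3 ==> 3*acc <= 13))) && ((!(3*w >= 2*e - 6)) ==> (((!(e != 3*arr[e + 3] - 5)) ==> 3*store(arr, e + 2, -e + w - 1)[e + 2] <= 7) && (e != 3*arr[e + 3] - 5 ==> 3*e <= 7)))


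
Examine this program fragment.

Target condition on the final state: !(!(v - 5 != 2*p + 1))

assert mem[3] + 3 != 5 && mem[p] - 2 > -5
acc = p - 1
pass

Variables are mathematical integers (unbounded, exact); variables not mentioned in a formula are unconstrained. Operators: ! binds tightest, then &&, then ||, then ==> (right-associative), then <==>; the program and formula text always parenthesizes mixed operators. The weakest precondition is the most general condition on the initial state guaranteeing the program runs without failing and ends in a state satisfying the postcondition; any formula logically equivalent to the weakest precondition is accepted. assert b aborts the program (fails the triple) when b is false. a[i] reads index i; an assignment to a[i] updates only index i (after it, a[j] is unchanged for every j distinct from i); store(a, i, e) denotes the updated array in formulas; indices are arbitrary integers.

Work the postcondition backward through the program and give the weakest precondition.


Working backward. After the program, the postcondition !(!(v - 5 != 2*p + 1)) must hold; in canonical form it is v != 2*p + 6.
Before skip: v != 2*p + 6
Before acc := p - 1: v != 2*p + 6
Before assert mem[3] + 3 != 5 && mem[p] - 2 > -5: mem[3] != 2 && mem[p] > -3 && v != 2*p + 6
Answer: WP = mem[3] != 2 && mem[p] > -3 && v != 2*p + 6


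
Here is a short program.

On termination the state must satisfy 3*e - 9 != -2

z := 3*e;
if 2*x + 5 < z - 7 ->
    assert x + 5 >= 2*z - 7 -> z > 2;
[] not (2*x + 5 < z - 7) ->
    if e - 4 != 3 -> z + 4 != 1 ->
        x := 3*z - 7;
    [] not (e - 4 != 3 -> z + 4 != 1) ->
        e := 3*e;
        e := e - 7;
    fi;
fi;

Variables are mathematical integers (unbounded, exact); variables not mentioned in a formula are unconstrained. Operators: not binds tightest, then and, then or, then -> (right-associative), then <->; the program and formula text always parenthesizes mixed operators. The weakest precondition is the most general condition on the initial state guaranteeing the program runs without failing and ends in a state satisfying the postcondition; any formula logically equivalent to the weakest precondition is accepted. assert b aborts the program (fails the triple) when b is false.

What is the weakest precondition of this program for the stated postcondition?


Working backward. After the program, the postcondition 3*e - 9 != -2 must hold; in canonical form it is 3*e != 7.
Then branch requires (x >= 2*z - 12 -> z > 2) and 3*e != 7; else branch requires ((e != 7 -> z != -3) -> 3*e != 7) and ((not (e != 7 -> z != -3)) -> 9*e != 28).
Before the if: (2*x < z - 12 -> ((x >= 2*z - 12 -> z > 2) and 3*e != 7)) and ((not (2*x < z - 12)) -> (((e != 7 -> z != -3) -> 3*e != 7) and ((not (e != 7 -> z != -3)) -> 9*e != 28)))
Before z := 3*e: (2*x < 3*e - 12 -> ((x >= 6*e - 12 -> 3*e > 2) and 3*e != 7)) and ((not (2*x < 3*e - 12)) -> (((e != 7 -> 3*e != -3) -> 3*e != 7) and ((not (e != 7 -> 3*e != -3)) -> 9*e != 28)))
Answer: WP = (2*x < 3*e - 12 -> ((x >= 6*e - 12 -> 3*e > 2) and 3*e != 7)) and ((not (2*x < 3*e - 12)) -> (((e != 7 -> 3*e != -3) -> 3*e != 7) and ((not (e != 7 -> 3*e != -3)) -> 9*e != 28)))


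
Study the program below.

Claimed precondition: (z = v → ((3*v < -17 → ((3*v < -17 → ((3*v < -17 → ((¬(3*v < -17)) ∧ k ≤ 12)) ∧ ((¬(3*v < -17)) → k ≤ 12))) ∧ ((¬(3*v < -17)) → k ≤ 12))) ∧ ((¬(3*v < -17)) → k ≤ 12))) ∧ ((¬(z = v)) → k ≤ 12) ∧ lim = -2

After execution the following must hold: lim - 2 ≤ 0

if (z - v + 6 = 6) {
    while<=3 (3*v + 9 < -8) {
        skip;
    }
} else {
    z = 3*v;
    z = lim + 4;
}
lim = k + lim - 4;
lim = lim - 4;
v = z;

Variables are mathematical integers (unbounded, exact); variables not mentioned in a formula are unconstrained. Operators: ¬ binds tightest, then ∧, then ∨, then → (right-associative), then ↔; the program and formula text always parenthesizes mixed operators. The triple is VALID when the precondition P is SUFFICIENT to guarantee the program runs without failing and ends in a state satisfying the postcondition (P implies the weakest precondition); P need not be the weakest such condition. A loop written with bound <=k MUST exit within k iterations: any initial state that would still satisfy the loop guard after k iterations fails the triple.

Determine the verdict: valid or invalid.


Working backward. After the program, the postcondition lim - 2 ≤ 0 must hold; in canonical form it is lim ≤ 2.
Before v := z: lim ≤ 2
Before lim := lim - 4: lim ≤ 6
Before lim := k + lim - 4: k + lim ≤ 10
Then branch requires (3*v < -17 → ((3*v < -17 → ((3*v < -17 → ((¬(3*v < -17)) ∧ k + lim ≤ 10)) ∧ ((¬(3*v < -17)) → k + lim ≤ 10))) ∧ ((¬(3*v < -17)) → k + lim ≤ 10))) ∧ ((¬(3*v < -17)) → k + lim ≤ 10); else branch requires k + lim ≤ 10.
Before the if: (z = v → ((3*v < -17 → ((3*v < -17 → ((3*v < -17 → ((¬(3*v < -17)) ∧ k + lim ≤ 10)) ∧ ((¬(3*v < -17)) → k + lim ≤ 10))) ∧ ((¬(3*v < -17)) → k + lim ≤ 10))) ∧ ((¬(3*v < -17)) → k + lim ≤ 10))) ∧ ((¬(z = v)) → k + lim ≤ 10)
The weakest precondition is (z = v → ((3*v < -17 → ((3*v < -17 → ((3*v < -17 → ((¬(3*v < -17)) ∧ k + lim ≤ 10)) ∧ ((¬(3*v < -17)) → k + lim ≤ 10))) ∧ ((¬(3*v < -17)) → k + lim ≤ 10))) ∧ ((¬(3*v < -17)) → k + lim ≤ 10))) ∧ ((¬(z = v)) → k + lim ≤ 10).
Check whether (z = v → ((3*v < -17 → ((3*v < -17 → ((3*v < -17 → ((¬(3*v < -17)) ∧ k ≤ 12)) ∧ ((¬(3*v < -17)) → k ≤ 12))) ∧ ((¬(3*v < -17)) → k ≤ 12))) ∧ ((¬(3*v < -17)) → k ≤ 12))) ∧ ((¬(z = v)) → k ≤ 12) ∧ lim = -2 implies it.
Every state satisfying the precondition satisfies the weakest precondition: the implication holds.
Answer: valid


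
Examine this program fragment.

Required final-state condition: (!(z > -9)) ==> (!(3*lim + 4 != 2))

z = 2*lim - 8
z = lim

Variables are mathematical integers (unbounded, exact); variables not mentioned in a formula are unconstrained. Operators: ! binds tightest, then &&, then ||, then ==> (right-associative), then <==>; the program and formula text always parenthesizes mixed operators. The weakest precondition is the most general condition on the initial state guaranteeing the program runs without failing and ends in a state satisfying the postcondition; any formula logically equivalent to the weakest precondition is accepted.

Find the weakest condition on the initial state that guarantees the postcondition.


Working backward. After the program, the postcondition (!(z > -9)) ==> (!(3*lim + 4 != 2)) must hold; in canonical form it is (!(z > -9)) ==> (!(3*lim != -2)).
Before z := lim: (!(lim > -9)) ==> (!(3*lim != -2))
Before z := 2*lim - 8: (!(lim > -9)) ==> (!(3*lim != -2))
Answer: WP = (!(lim > -9)) ==> (!(3*lim != -2))


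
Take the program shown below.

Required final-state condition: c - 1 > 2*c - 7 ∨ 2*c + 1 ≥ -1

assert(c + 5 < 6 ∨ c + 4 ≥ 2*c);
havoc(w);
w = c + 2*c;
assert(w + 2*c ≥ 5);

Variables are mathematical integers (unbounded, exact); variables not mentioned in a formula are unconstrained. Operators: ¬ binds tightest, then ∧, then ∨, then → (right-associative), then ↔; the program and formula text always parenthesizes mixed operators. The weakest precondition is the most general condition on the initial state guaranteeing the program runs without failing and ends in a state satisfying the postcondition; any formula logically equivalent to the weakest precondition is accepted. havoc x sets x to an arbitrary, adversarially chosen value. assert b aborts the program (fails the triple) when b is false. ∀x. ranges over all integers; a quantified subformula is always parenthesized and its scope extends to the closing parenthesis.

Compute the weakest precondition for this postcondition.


Working backward. After the program, the postcondition c - 1 > 2*c - 7 ∨ 2*c + 1 ≥ -1 must hold; in canonical form it is c < 6 ∨ 2*c ≥ -2.
Before assert w + 2*c ≥ 5: 2*c + w ≥ 5 ∧ (c < 6 ∨ 2*c ≥ -2)
Before w := c + 2*c: 5*c ≥ 5 ∧ (c < 6 ∨ 2*c ≥ -2)
Before havoc w: 5*c ≥ 5 ∧ (c < 6 ∨ 2*c ≥ -2)
Before assert c + 5 < 6 ∨ c + 4 ≥ 2*c: (c < 1 ∨ c ≤ 4) ∧ 5*c ≥ 5 ∧ (c < 6 ∨ 2*c ≥ -2)
Answer: WP = (c < 1 ∨ c ≤ 4) ∧ 5*c ≥ 5 ∧ (c < 6 ∨ 2*c ≥ -2)


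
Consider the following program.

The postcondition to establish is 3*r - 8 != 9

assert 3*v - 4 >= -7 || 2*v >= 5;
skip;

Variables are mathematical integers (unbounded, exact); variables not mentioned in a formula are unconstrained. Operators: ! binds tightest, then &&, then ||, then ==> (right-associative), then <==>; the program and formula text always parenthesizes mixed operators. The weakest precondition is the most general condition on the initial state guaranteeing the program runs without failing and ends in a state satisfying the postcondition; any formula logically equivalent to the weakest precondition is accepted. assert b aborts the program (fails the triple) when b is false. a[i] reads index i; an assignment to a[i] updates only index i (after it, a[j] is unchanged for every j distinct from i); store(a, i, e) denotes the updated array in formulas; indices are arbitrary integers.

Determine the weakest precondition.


Working backward. After the program, the postcondition 3*r - 8 != 9 must hold; in canonical form it is 3*r != 17.
Before skip: 3*r != 17
Before assert 3*v - 4 >= -7 || 2*v >= 5: (3*v >= -3 || 2*v >= 5) && 3*r != 17
Answer: WP = (3*v >= -3 || 2*v >= 5) && 3*r != 17


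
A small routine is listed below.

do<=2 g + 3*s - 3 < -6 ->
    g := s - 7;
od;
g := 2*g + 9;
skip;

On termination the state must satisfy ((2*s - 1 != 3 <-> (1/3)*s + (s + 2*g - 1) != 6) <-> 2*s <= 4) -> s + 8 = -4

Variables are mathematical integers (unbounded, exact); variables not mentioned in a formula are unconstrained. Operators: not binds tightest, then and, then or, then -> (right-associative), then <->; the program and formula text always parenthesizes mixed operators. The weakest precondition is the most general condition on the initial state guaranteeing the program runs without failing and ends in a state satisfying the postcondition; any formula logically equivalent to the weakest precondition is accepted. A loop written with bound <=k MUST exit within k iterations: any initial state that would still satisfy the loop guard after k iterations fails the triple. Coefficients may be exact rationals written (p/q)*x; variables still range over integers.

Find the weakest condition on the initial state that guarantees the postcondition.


Working backward. After the program, the postcondition ((2*s - 1 != 3 <-> (1/3)*s + (s + 2*g - 1) != 6) <-> 2*s <= 4) -> s + 8 = -4 must hold; in canonical form it is ((2*s != 4 <-> 2*g + (4/3)*s != 7) <-> 2*s <= 4) -> s = -12.
Before skip: ((2*s != 4 <-> 2*g + (4/3)*s != 7) <-> 2*s <= 4) -> s = -12
Before g := 2*g + 9: ((2*s != 4 <-> 4*g + (4/3)*s != -11) <-> 2*s <= 4) -> s = -12
Before the loop (bound <=2), unroll the exhaustion recursion (WP_0 = exit-now case; WP_j = one more guarded iteration, up to j = 2):
  WP_0: (not (g + 3*s < -3)) and (((2*s != 4 <-> 4*g + (4/3)*s != -11) <-> 2*s <= 4) -> s = -12)
  WP_1: (g + 3*s < -3 -> ((not (4*s < 4)) and (((2*s != 4 <-> (16/3)*s != 17) <-> 2*s <= 4) -> s = -12))) and ((not (g + 3*s < -3)) -> (((2*s != 4 <-> 4*g + (4/3)*s != -11) <-> 2*s <= 4) -> s = -12))
  WP_2: (g + 3*s < -3 -> ((4*s < 4 -> ((not (4*s < 4)) and (((2*s != 4 <-> (16/3)*s != 17) <-> 2*s <= 4) -> s = -12))) and ((not (4*s < 4)) -> (((2*s != 4 <-> (16/3)*s != 17) <-> 2*s <= 4) -> s = -12)))) and ((not (g + 3*s < -3)) -> (((2*s != 4 <-> 4*g + (4/3)*s != -11) <-> 2*s <= 4) -> s = -12))
So before the loop: (g + 3*s < -3 -> ((4*s < 4 -> ((not (4*s < 4)) and (((2*s != 4 <-> (16/3)*s != 17) <-> 2*s <= 4) -> s = -12))) and ((not (4*s < 4)) -> (((2*s != 4 <-> (16/3)*s != 17) <-> 2*s <= 4) -> s = -12)))) and ((not (g + 3*s < -3)) -> (((2*s != 4 <-> 4*g + (4/3)*s != -11) <-> 2*s <= 4) -> s = -12))
Answer: WP = (g + 3*s < -3 -> ((4*s < 4 -> ((not (4*s < 4)) and (((2*s != 4 <-> (16/3)*s != 17) <-> 2*s <= 4) -> s = -12))) and ((not (4*s < 4)) -> (((2*s != 4 <-> (16/3)*s != 17) <-> 2*s <= 4) -> s = -12)))) and ((not (g + 3*s < -3)) -> (((2*s != 4 <-> 4*g + (4/3)*s != -11) <-> 2*s <= 4) -> s = -12))


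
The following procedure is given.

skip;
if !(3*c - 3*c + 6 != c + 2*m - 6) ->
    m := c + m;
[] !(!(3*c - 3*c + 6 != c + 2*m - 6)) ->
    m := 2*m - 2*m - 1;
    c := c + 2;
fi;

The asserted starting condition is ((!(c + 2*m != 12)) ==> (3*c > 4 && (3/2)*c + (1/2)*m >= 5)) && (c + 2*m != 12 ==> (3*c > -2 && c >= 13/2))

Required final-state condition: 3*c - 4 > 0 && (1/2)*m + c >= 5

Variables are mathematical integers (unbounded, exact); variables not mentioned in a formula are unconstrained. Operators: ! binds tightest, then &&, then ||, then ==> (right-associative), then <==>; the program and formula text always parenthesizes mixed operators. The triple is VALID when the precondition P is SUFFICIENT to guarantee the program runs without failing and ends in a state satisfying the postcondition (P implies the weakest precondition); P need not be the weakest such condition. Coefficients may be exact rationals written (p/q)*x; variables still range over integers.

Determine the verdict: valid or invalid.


Working backward. After the program, the postcondition 3*c - 4 > 0 && (1/2)*m + c >= 5 must hold; in canonical form it is 3*c > 4 && c + (1/2)*m >= 5.
Then branch requires 3*c > 4 && (3/2)*c + (1/2)*m >= 5; else branch requires 3*c > -2 && c >= 7/2.
Before the if: ((!(c + 2*m != 12)) ==> (3*c > 4 && (3/2)*c + (1/2)*m >= 5)) && (c + 2*m != 12 ==> (3*c > -2 && c >= 7/2))
Before skip: ((!(c + 2*m != 12)) ==> (3*c > 4 && (3/2)*c + (1/2)*m >= 5)) && (c + 2*m != 12 ==> (3*c > -2 && c >= 7/2))
The weakest precondition is ((!(c + 2*m != 12)) ==> (3*c > 4 && (3/2)*c + (1/2)*m >= 5)) && (c + 2*m != 12 ==> (3*c > -2 && c >= 7/2)).
Check whether ((!(c + 2*m != 12)) ==> (3*c > 4 && (3/2)*c + (1/2)*m >= 5)) && (c + 2*m != 12 ==> (3*c > -2 && c >= 13/2)) implies it.
Every state satisfying the precondition satisfies the weakest precondition: the implication holds.
Answer: valid


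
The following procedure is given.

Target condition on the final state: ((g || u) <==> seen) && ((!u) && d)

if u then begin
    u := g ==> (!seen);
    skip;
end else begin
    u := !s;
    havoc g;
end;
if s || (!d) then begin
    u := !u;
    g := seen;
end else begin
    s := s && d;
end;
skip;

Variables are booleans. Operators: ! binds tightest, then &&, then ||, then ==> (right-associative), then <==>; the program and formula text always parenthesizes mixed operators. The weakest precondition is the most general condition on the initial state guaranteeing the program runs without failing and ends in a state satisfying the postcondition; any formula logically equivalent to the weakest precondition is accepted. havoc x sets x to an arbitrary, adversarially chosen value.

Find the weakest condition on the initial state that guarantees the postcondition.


Working backward. After the program, the postcondition ((g || u) <==> seen) && ((!u) && d) must hold; in canonical form it is ((g || u) <==> seen) && (!u) && d.
Before skip: ((g || u) <==> seen) && (!u) && d
Then branch requires ((seen || (!u)) <==> seen) && u && d; else branch requires ((g || u) <==> seen) && (!u) && d.
Before the if: ((s || (!d)) ==> (((seen || (!u)) <==> seen) && u && d)) && ((!(s || (!d))) ==> (((g || u) <==> seen) && (!u) && d))
Then branch requires ((s || (!d)) ==> (((seen || (!(g ==> (!seen)))) <==> seen) && (g ==> (!seen)) && d)) && ((!(s || (!d))) ==> (((g || (g ==> (!seen))) <==> seen) && (!(g ==> (!seen))) && d)); else branch requires ((s || (!d)) ==> (((seen || s) <==> seen) && (!s) && d)) && ((!(s || (!d))) ==> (seen && s && d)) && ((!(s || (!d))) ==> (((!s) <==> seen) && s && d)).
Before the if: (u ==> (((s || (!d)) ==> (((seen || (!(g ==> (!seen)))) <==> seen) && (g ==> (!seen)) && d)) && ((!(s || (!d))) ==> (((g || (g ==> (!seen))) <==> seen) && (!(g ==> (!seen))) && d)))) && ((!u) ==> (((s || (!d)) ==> (((seen || s) <==> seen) && (!s) && d)) && ((!(s || (!d))) ==> (seen && s && d)) && ((!(s || (!d))) ==> (((!s) <==> seen) && s && d))))
Answer: WP = (u ==> (((s || (!d)) ==> (((seen || (!(g ==> (!seen)))) <==> seen) && (g ==> (!seen)) && d)) && ((!(s || (!d))) ==> (((g || (g ==> (!seen))) <==> seen) && (!(g ==> (!seen))) && d)))) && ((!u) ==> (((s || (!d)) ==> (((seen || s) <==> seen) && (!s) && d)) && ((!(s || (!d))) ==> (seen && s && d)) && ((!(s || (!d))) ==> (((!s) <==> seen) && s && d))))


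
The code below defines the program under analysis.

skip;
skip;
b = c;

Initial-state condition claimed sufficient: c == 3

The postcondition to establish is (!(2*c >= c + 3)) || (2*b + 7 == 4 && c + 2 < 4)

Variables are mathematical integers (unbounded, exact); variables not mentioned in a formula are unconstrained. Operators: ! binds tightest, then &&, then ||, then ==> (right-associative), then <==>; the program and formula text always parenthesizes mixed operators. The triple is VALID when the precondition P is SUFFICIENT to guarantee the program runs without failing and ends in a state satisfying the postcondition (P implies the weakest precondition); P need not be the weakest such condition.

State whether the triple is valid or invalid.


Working backward. After the program, the postcondition (!(2*c >= c + 3)) || (2*b + 7 == 4 && c + 2 < 4) must hold; in canonical form it is (!(c >= 3)) || (2*b == -3 && c < 2).
Before b := c: (!(c >= 3)) || (2*c == -3 && c < 2)
Before skip: (!(c >= 3)) || (2*c == -3 && c < 2)
Before skip: (!(c >= 3)) || (2*c == -3 && c < 2)
The weakest precondition is (!(c >= 3)) || (2*c == -3 && c < 2).
Check whether c == 3 implies it.
Countermodel: at the initial state c = 3, the precondition holds but the weakest precondition fails.
Answer: invalid


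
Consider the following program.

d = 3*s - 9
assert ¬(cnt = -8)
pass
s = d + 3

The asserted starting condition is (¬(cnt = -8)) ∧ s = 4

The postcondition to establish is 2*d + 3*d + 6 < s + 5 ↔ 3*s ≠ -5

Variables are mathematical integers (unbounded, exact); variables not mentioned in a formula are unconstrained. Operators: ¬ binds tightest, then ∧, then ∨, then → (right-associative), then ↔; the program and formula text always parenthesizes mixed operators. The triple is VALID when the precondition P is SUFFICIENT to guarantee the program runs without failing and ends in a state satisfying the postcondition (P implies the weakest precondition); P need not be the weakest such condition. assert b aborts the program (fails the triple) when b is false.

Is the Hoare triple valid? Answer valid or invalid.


Working backward. After the program, the postcondition 2*d + 3*d + 6 < s + 5 ↔ 3*s ≠ -5 must hold; in canonical form it is 5*d < s - 1 ↔ 3*s ≠ -5.
Before s := d + 3: 4*d < 2 ↔ 3*d ≠ -14
Before skip: 4*d < 2 ↔ 3*d ≠ -14
Before assert ¬(cnt = -8): (¬(cnt = -8)) ∧ (4*d < 2 ↔ 3*d ≠ -14)
Before d := 3*s - 9: (¬(cnt = -8)) ∧ (12*s < 38 ↔ 9*s ≠ 13)
The weakest precondition is (¬(cnt = -8)) ∧ (12*s < 38 ↔ 9*s ≠ 13).
Check whether (¬(cnt = -8)) ∧ s = 4 implies it.
Countermodel: at the initial state cnt = -7, s = 4, the precondition holds but the weakest precondition fails.
Answer: invalid


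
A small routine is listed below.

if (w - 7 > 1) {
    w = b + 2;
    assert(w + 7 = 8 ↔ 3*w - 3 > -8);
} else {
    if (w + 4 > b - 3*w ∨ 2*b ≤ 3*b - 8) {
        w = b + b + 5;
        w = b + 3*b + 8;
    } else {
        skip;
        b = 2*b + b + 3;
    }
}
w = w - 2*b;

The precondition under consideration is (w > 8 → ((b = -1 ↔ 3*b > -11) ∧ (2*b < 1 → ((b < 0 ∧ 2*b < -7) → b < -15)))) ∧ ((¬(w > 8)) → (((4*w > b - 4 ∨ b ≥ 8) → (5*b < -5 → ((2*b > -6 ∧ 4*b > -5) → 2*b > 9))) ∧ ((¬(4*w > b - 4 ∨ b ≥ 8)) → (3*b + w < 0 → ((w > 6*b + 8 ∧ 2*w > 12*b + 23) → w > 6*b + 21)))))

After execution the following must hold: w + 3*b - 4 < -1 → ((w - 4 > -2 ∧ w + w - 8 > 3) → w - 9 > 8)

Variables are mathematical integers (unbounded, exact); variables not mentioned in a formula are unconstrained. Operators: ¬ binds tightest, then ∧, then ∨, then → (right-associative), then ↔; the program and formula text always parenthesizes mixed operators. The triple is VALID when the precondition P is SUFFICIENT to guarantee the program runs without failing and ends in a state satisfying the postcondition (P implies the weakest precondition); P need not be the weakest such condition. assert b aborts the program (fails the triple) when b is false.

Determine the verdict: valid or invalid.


Working backward. After the program, the postcondition w + 3*b - 4 < -1 → ((w - 4 > -2 ∧ w + w - 8 > 3) → w - 9 > 8) must hold; in canonical form it is 3*b + w < 3 → ((w > 2 ∧ 2*w > 11) → w > 17).
Before w := w - 2*b: b + w < 3 → ((w > 2*b + 2 ∧ 2*w > 4*b + 11) → w > 2*b + 17)
Then branch requires (b = -1 ↔ 3*b > -11) ∧ (2*b < 1 → ((b < 0 ∧ 2*b < -7) → b < -15)); else branch requires ((4*w > b - 4 ∨ b ≥ 8) → (5*b < -5 → ((2*b > -6 ∧ 4*b > -5) → 2*b > 9))) ∧ ((¬(4*w > b - 4 ∨ b ≥ 8)) → (3*b + w < 0 → ((w > 6*b + 8 ∧ 2*w > 12*b + 23) → w > 6*b + 23))).
Before the if: (w > 8 → ((b = -1 ↔ 3*b > -11) ∧ (2*b < 1 → ((b < 0 ∧ 2*b < -7) → b < -15)))) ∧ ((¬(w > 8)) → (((4*w > b - 4 ∨ b ≥ 8) → (5*b < -5 → ((2*b > -6 ∧ 4*b > -5) → 2*b > 9))) ∧ ((¬(4*w > b - 4 ∨ b ≥ 8)) → (3*b + w < 0 → ((w > 6*b + 8 ∧ 2*w > 12*b + 23) → w > 6*b + 23)))))
The weakest precondition is (w > 8 → ((b = -1 ↔ 3*b > -11) ∧ (2*b < 1 → ((b < 0 ∧ 2*b < -7) → b < -15)))) ∧ ((¬(w > 8)) → (((4*w > b - 4 ∨ b ≥ 8) → (5*b < -5 → ((2*b > -6 ∧ 4*b > -5) → 2*b > 9))) ∧ ((¬(4*w > b - 4 ∨ b ≥ 8)) → (3*b + w < 0 → ((w > 6*b + 8 ∧ 2*w > 12*b + 23) → w > 6*b + 23))))).
Check whether (w > 8 → ((b = -1 ↔ 3*b > -11) ∧ (2*b < 1 → ((b < 0 ∧ 2*b < -7) → b < -15)))) ∧ ((¬(w > 8)) → (((4*w > b - 4 ∨ b ≥ 8) → (5*b < -5 → ((2*b > -6 ∧ 4*b > -5) → 2*b > 9))) ∧ ((¬(4*w > b - 4 ∨ b ≥ 8)) → (3*b + w < 0 → ((w > 6*b + 8 ∧ 2*w > 12*b + 23) → w > 6*b + 21))))) implies it.
Countermodel: at the initial state b = -4, w = -2, the precondition holds but the weakest precondition fails.
Answer: invalid
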